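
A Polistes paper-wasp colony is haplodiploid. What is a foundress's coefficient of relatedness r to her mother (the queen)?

One meiotic link between diploid queen and diploid daughter: r = 1/2.

0.5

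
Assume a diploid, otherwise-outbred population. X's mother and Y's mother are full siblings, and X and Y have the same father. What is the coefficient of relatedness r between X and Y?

0.375

Wright's path rule: contributions from independent ancestry routes add.
X and Y are related in two ways: first cousins through their mothers (r = 1/8) and half-sibs through their shared father (r = 1/4).
r = 1/8 + 1/4 = 0.375.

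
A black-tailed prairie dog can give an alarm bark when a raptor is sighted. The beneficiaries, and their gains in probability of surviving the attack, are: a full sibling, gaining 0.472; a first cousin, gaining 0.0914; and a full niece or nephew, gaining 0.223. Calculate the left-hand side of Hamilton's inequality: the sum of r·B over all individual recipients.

r to a full sibling = 0.5 (full sibs share both parents — two paths of length 2: r = 2·(1/2)^2 = 1/2).
r to a first cousin = 0.125 (first cousins share one grandparent pair — two paths of length 4: r = 2·(1/2)^4 = 1/8).
r to a full niece or nephew = 1/4 (full aunt/uncle↔niece/nephew: two paths of length 3 through the shared grandparent pair: r = 2·(1/2)^3 = 1/4).
Summing one r·B term per recipient: 1·0.5·0.472 + 1·0.125·0.0914 + 1·0.25·0.223 = 0.303175.

0.303175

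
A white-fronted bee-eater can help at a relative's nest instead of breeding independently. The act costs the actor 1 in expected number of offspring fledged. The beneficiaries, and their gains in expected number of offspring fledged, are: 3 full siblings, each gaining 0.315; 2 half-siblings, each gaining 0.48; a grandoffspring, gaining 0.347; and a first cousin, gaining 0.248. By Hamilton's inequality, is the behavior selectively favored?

No

Hamilton's rule: the trait is favored when the sum of r·B over every recipient exceeds the actor's cost C.
r to a full sibling = 0.5 (full sibs share both parents — two paths of length 2: r = 2·(1/2)^2 = 1/2).
r to a half-sibling = 0.25 (half-sibs share one parent — one path of length 2: r = (1/2)^2 = 1/4).
r to a grandoffspring = 0.25 (two parent–offspring links: r = (1/2)^2 = 1/4).
r to a first cousin = 0.125 (first cousins share one grandparent pair — two paths of length 4: r = 2·(1/2)^4 = 1/8).
Summing one r·B term per recipient: 3·0.5·0.315 + 2·0.25·0.48 + 1·0.25·0.347 + 1·0.125·0.248 = 0.83025.
0.83025 < 1: the indirect benefit is less than the cost.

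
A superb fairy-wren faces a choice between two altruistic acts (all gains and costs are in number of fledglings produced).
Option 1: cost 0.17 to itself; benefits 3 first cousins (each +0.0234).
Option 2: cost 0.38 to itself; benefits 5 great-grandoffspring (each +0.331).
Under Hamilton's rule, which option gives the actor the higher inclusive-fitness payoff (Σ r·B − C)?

Option 1: r to a first cousin = 0.125.
Option 1: Σ r·B − C = (3·0.125·0.0234) − 0.17 = -0.161225.
Option 2: r to a great-grandoffspring = 0.125.
Option 2: Σ r·B − C = (5·0.125·0.331) − 0.38 = -0.173125.
Option 1 has the higher net inclusive-fitness payoff.

Option 1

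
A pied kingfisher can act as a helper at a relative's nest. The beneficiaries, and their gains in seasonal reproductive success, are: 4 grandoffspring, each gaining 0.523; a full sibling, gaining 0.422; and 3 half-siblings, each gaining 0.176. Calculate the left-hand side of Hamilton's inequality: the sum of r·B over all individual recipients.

0.866

r to a grandoffspring = 0.25 (two parent–offspring links: r = (1/2)^2 = 1/4).
r to a full sibling = 0.5 (full sibs share both parents — two paths of length 2: r = 2·(1/2)^2 = 1/2).
r to a half-sibling = 1/4 (half-sibs share one parent — one path of length 2: r = (1/2)^2 = 1/4).
Summing one r·B term per recipient: 4·0.25·0.523 + 1·0.5·0.422 + 3·0.25·0.176 = 0.866.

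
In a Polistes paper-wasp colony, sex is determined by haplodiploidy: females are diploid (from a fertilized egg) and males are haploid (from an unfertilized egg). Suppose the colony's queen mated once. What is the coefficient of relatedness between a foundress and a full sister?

0.75

Haplodiploid full sisters inherit their father's entire haploid genome identically (contributing 1/2) and on average half of their mother's contribution (1/2 · 1/2 = 1/4); r = 1/2 + 1/4 = 3/4.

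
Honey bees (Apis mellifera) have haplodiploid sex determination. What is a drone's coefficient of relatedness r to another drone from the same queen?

Haploid brothers each carry a random half of the queen's diploid genome, so on average they share half: r = 1/2.

0.5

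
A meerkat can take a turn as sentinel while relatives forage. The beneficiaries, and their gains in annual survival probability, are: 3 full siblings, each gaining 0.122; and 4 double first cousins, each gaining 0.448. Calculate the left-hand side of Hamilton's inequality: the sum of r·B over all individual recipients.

r to a full sibling = 1/2 (full sibs share both parents — two paths of length 2: r = 2·(1/2)^2 = 1/2).
r to a double first cousin = 1/4 (double first cousins share both grandparent pairs — four paths of length 4: r = 4·(1/2)^4 = 1/4).
Summing one r·B term per recipient: 3·0.5·0.122 + 4·0.25·0.448 = 0.631.

0.631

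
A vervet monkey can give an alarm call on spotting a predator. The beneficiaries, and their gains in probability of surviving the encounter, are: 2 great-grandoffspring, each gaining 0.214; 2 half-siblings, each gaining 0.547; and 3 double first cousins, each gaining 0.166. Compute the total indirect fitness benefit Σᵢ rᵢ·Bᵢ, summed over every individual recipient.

r to a great-grandoffspring = 0.125 (three parent–offspring links: r = (1/2)^3 = 1/8).
r to a half-sibling = 0.25 (half-sibs share one parent — one path of length 2: r = (1/2)^2 = 1/4).
r to a double first cousin = 0.25 (double first cousins share both grandparent pairs — four paths of length 4: r = 4·(1/2)^4 = 1/4).
Summing one r·B term per recipient: 2·0.125·0.214 + 2·0.25·0.547 + 3·0.25·0.166 = 0.4515.

0.4515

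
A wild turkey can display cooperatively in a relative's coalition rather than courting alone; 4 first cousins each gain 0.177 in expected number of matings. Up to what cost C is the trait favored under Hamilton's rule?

0.0885

r to a first cousin = 1/8 (first cousins share one grandparent pair — two paths of length 4: r = 2·(1/2)^4 = 1/8).
Hamilton's rule: n·r·B > C, so the trait is favored while C < n·r·B = 4·0.125·0.177 = 0.0885.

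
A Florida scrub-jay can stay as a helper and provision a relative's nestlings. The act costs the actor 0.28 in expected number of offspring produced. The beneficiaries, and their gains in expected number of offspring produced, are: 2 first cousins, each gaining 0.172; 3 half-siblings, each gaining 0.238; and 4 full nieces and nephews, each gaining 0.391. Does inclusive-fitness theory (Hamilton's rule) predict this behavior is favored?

Hamilton's rule: the trait is favored when the sum of r·B over every recipient exceeds the actor's cost C.
r to a first cousin = 1/8 (first cousins share one grandparent pair — two paths of length 4: r = 2·(1/2)^4 = 1/8).
r to a half-sibling = 1/4 (half-sibs share one parent — one path of length 2: r = (1/2)^2 = 1/4).
r to a full niece or nephew = 1/4 (full aunt/uncle↔niece/nephew: two paths of length 3 through the shared grandparent pair: r = 2·(1/2)^3 = 1/4).
Summing one r·B term per recipient: 2·0.125·0.172 + 3·0.25·0.238 + 4·0.25·0.391 = 0.6125.
0.6125 > 0.28: the indirect benefit exceeds the cost.

Yes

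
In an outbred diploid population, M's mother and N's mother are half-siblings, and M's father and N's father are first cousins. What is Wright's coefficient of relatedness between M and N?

0.09375

Wright's path rule: contributions from independent ancestry routes add.
M and N are related in two ways: half first cousins through their mothers (r = 1/16) and second cousins through their fathers (r = 1/32).
r = 1/16 + 1/32 = 3/32 = 0.09375.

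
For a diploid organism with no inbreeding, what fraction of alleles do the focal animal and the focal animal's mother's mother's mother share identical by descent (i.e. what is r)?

0.125

Each parent–offspring link contributes a factor of 1/2, and independent paths through distinct common ancestors add.
Three parent–offspring links: r = (1/2)^3 = 1/8.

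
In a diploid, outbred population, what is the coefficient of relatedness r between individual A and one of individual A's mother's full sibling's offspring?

0.125

Each parent–offspring link contributes a factor of 1/2, and independent paths through distinct common ancestors add.
First cousins share one grandparent pair — two paths of length 4: r = 2·(1/2)^4 = 1/8.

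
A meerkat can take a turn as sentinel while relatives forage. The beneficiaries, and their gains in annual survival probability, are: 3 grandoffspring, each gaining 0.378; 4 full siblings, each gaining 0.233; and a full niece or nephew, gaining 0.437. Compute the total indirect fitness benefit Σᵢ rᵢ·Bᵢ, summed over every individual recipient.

0.85875

r to a grandoffspring = 1/4 (two parent–offspring links: r = (1/2)^2 = 1/4).
r to a full sibling = 0.5 (full sibs share both parents — two paths of length 2: r = 2·(1/2)^2 = 1/2).
r to a full niece or nephew = 0.25 (full aunt/uncle↔niece/nephew: two paths of length 3 through the shared grandparent pair: r = 2·(1/2)^3 = 1/4).
Summing one r·B term per recipient: 3·0.25·0.378 + 4·0.5·0.233 + 1·0.25·0.437 = 0.85875.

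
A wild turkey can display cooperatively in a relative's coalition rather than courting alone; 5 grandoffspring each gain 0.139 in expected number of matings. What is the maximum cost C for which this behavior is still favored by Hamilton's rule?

0.17375

r to a grandoffspring = 0.25 (two parent–offspring links: r = (1/2)^2 = 1/4).
Hamilton's rule: n·r·B > C, so the trait is favored while C < n·r·B = 5·0.25·0.139 = 0.17375.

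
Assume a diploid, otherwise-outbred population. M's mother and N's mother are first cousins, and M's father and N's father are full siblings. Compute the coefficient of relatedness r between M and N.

Wright's path rule: contributions from independent ancestry routes add.
M and N are related in two ways: second cousins through their mothers (r = 1/32) and first cousins through their fathers (r = 1/8).
r = 1/32 + 1/8 = 5/32 = 0.15625.

0.15625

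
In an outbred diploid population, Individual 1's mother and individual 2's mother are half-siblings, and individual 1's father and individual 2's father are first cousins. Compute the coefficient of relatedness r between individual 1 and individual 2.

With two independent routes of shared ancestry, r is the sum of the two contributions.
Individual 1 and individual 2 are related in two ways: half first cousins through their mothers (r = 1/16) and second cousins through their fathers (r = 1/32).
r = 1/16 + 1/32 = 0.09375.

0.09375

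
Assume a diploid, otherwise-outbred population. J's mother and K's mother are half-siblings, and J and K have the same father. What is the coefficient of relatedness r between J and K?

0.3125

Relatedness sums over independent paths through distinct common ancestors.
J and K are related in two ways: half first cousins through their mothers (r = 1/16) and half-sibs through their shared father (r = 1/4).
r = 1/16 + 1/4 = 5/16 = 0.3125.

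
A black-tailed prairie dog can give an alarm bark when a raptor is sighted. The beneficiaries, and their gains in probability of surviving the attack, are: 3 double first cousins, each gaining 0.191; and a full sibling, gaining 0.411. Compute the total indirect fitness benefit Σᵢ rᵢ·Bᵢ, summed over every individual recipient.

0.34875

r to a double first cousin = 0.25 (double first cousins share both grandparent pairs — four paths of length 4: r = 4·(1/2)^4 = 1/4).
r to a full sibling = 0.5 (full sibs share both parents — two paths of length 2: r = 2·(1/2)^2 = 1/2).
Summing one r·B term per recipient: 3·0.25·0.191 + 1·0.5·0.411 = 0.34875.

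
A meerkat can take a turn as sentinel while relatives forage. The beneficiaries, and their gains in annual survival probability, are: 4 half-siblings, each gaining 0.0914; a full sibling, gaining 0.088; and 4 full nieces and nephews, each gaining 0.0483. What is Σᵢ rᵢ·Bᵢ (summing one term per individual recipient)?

r to a half-sibling = 0.25 (half-sibs share one parent — one path of length 2: r = (1/2)^2 = 1/4).
r to a full sibling = 0.5 (full sibs share both parents — two paths of length 2: r = 2·(1/2)^2 = 1/2).
r to a full niece or nephew = 1/4 (full aunt/uncle↔niece/nephew: two paths of length 3 through the shared grandparent pair: r = 2·(1/2)^3 = 1/4).
Summing one r·B term per recipient: 4·0.25·0.0914 + 1·0.5·0.088 + 4·0.25·0.0483 = 0.1837.

0.1837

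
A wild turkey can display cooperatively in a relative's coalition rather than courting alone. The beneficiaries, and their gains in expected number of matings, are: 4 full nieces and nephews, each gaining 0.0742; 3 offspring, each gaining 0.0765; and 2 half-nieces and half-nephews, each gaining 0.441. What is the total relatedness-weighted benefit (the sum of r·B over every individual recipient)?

0.2992

r to a full niece or nephew = 1/4 (full aunt/uncle↔niece/nephew: two paths of length 3 through the shared grandparent pair: r = 2·(1/2)^3 = 1/4).
r to an offspring = 0.5 (one parent–offspring link: r = (1/2)^1 = 1/2).
r to a half-niece or half-nephew = 0.125 (half-aunt/uncle↔niece/nephew: one path of length 3: r = (1/2)^3 = 1/8).
Summing one r·B term per recipient: 4·0.25·0.0742 + 3·0.5·0.0765 + 2·0.125·0.441 = 0.2992.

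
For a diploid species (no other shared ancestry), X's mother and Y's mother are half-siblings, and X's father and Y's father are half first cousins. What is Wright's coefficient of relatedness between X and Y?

Relatedness sums over independent paths through distinct common ancestors.
X and Y are related in two ways: half first cousins through their mothers (r = 1/16) and half second cousins through their fathers (r = 1/64).
r = 1/16 + 1/64 = 0.078125.

0.078125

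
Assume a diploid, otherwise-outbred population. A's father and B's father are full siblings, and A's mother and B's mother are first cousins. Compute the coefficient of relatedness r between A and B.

Relatedness sums over independent paths through distinct common ancestors.
A and B are related in two ways: first cousins through their fathers (r = 1/8) and second cousins through their mothers (r = 1/32).
r = 1/8 + 1/32 = 0.15625.

0.15625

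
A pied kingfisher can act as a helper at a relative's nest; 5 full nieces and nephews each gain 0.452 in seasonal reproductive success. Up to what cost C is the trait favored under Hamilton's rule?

0.565

r to a full niece or nephew = 0.25 (full aunt/uncle↔niece/nephew: two paths of length 3 through the shared grandparent pair: r = 2·(1/2)^3 = 1/4).
Hamilton's rule: n·r·B > C, so the trait is favored while C < n·r·B = 5·0.25·0.452 = 0.565.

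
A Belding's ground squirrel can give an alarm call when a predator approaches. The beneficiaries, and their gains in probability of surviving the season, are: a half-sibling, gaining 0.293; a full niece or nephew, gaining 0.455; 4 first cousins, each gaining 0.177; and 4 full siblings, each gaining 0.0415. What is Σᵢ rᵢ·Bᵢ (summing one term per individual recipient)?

r to a half-sibling = 0.25 (half-sibs share one parent — one path of length 2: r = (1/2)^2 = 1/4).
r to a full niece or nephew = 0.25 (full aunt/uncle↔niece/nephew: two paths of length 3 through the shared grandparent pair: r = 2·(1/2)^3 = 1/4).
r to a first cousin = 0.125 (first cousins share one grandparent pair — two paths of length 4: r = 2·(1/2)^4 = 1/8).
r to a full sibling = 1/2 (full sibs share both parents — two paths of length 2: r = 2·(1/2)^2 = 1/2).
Summing one r·B term per recipient: 1·0.25·0.293 + 1·0.25·0.455 + 4·0.125·0.177 + 4·0.5·0.0415 = 0.3585.

0.3585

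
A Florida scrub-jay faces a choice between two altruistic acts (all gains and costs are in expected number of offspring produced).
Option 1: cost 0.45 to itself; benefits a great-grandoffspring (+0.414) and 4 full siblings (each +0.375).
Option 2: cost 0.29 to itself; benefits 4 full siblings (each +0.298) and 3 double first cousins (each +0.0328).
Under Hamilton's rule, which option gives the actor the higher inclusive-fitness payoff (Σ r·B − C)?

Option 1

Option 1: r to a great-grandoffspring = 0.125.
Option 1: r to a full sibling = 0.5.
Option 1: Σ r·B − C = (1·0.125·0.414 + 4·0.5·0.375) − 0.45 = 0.35175.
Option 2: r to a full sibling = 0.5.
Option 2: r to a double first cousin = 0.25.
Option 2: Σ r·B − C = (4·0.5·0.298 + 3·0.25·0.0328) − 0.29 = 0.3306.
Option 1 has the higher net inclusive-fitness payoff.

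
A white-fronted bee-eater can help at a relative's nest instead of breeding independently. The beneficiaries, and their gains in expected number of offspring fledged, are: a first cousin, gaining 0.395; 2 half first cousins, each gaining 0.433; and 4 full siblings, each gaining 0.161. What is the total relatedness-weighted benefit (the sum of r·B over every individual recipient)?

r to a first cousin = 1/8 (first cousins share one grandparent pair — two paths of length 4: r = 2·(1/2)^4 = 1/8).
r to a half first cousin = 1/16 (half first cousins share one grandparent — one path of length 4: r = (1/2)^4 = 1/16).
r to a full sibling = 1/2 (full sibs share both parents — two paths of length 2: r = 2·(1/2)^2 = 1/2).
Summing one r·B term per recipient: 1·0.125·0.395 + 2·0.0625·0.433 + 4·0.5·0.161 = 0.4255.

0.4255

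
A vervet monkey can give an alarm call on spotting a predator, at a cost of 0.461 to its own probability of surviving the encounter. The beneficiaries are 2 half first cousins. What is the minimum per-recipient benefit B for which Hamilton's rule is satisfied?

r to a half first cousin = 1/16 (half first cousins share one grandparent — one path of length 4: r = (1/2)^4 = 1/16).
Hamilton's rule with n recipients of equal r: n·r·B > C, so B > C/(n·r) = 0.461/(2·0.0625) = 3.688.

3.688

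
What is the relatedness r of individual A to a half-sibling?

Each parent–offspring link contributes a factor of 1/2, and independent paths through distinct common ancestors add.
Half-sibs share one parent — one path of length 2: r = (1/2)^2 = 1/4.

0.25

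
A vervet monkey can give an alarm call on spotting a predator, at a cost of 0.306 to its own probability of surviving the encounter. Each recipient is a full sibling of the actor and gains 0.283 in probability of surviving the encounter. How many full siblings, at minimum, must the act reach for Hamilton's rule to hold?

3

r to a full sibling = 0.5 (full sibs share both parents — two paths of length 2: r = 2·(1/2)^2 = 1/2).
Hamilton's rule: n·r·B > C  ⇒  n > C/(r·B) = 0.306/(0.5·0.283) = 2.163.
The smallest integer exceeding 2.163 is 3.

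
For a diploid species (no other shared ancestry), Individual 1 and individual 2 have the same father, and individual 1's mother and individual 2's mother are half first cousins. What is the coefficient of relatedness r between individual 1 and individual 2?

0.265625

Wright's path rule: contributions from independent ancestry routes add.
Individual 1 and individual 2 are related in two ways: half-sibs through their shared father (r = 1/4) and half second cousins through their mothers (r = 1/64).
r = 1/4 + 1/64 = 17/64 = 0.265625.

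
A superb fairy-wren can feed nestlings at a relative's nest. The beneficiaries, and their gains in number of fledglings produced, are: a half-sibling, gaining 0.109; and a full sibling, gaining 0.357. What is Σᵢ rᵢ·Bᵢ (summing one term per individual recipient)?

r to a half-sibling = 0.25 (half-sibs share one parent — one path of length 2: r = (1/2)^2 = 1/4).
r to a full sibling = 1/2 (full sibs share both parents — two paths of length 2: r = 2·(1/2)^2 = 1/2).
Summing one r·B term per recipient: 1·0.25·0.109 + 1·0.5·0.357 = 0.20575.

0.20575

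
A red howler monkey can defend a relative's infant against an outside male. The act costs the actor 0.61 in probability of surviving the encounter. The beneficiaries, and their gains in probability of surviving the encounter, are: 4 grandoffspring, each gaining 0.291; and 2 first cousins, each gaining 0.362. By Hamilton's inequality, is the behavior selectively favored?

Hamilton's rule: the trait is favored when the sum of r·B over every recipient exceeds the actor's cost C.
r to a grandoffspring = 0.25 (two parent–offspring links: r = (1/2)^2 = 1/4).
r to a first cousin = 0.125 (first cousins share one grandparent pair — two paths of length 4: r = 2·(1/2)^4 = 1/8).
Summing one r·B term per recipient: 4·0.25·0.291 + 2·0.125·0.362 = 0.3815.
0.3815 < 0.61: the indirect benefit is less than the cost.

No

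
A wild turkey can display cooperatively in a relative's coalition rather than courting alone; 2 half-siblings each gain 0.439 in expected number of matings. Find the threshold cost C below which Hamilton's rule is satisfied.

0.2195

r to a half-sibling = 0.25 (half-sibs share one parent — one path of length 2: r = (1/2)^2 = 1/4).
Hamilton's rule: n·r·B > C, so the trait is favored while C < n·r·B = 2·0.25·0.439 = 0.2195.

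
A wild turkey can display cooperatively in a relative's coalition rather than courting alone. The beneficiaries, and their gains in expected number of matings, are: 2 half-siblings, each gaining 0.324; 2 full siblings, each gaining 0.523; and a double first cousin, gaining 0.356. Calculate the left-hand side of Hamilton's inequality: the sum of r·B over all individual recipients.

r to a half-sibling = 1/4 (half-sibs share one parent — one path of length 2: r = (1/2)^2 = 1/4).
r to a full sibling = 0.5 (full sibs share both parents — two paths of length 2: r = 2·(1/2)^2 = 1/2).
r to a double first cousin = 1/4 (double first cousins share both grandparent pairs — four paths of length 4: r = 4·(1/2)^4 = 1/4).
Summing one r·B term per recipient: 2·0.25·0.324 + 2·0.5·0.523 + 1·0.25·0.356 = 0.774.

0.774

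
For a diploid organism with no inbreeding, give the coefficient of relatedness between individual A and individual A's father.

0.5

Each parent–offspring link contributes a factor of 1/2, and independent paths through distinct common ancestors add.
One parent–offspring link: r = (1/2)^1 = 1/2.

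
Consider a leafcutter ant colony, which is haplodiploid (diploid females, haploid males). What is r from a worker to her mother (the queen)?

One meiotic link between diploid queen and diploid daughter: r = 1/2.

0.5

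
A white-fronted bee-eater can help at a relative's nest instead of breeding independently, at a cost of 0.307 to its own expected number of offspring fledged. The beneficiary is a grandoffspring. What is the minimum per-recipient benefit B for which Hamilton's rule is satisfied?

1.228

r to a grandoffspring = 1/4 (two parent–offspring links: r = (1/2)^2 = 1/4).
Hamilton's rule with n recipients of equal r: n·r·B > C, so B > C/(n·r) = 0.307/(1·0.25) = 1.228.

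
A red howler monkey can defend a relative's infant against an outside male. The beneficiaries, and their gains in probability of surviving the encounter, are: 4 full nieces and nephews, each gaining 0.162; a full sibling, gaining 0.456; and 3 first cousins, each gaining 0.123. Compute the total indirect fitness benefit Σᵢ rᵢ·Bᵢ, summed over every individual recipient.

r to a full niece or nephew = 0.25 (full aunt/uncle↔niece/nephew: two paths of length 3 through the shared grandparent pair: r = 2·(1/2)^3 = 1/4).
r to a full sibling = 0.5 (full sibs share both parents — two paths of length 2: r = 2·(1/2)^2 = 1/2).
r to a first cousin = 0.125 (first cousins share one grandparent pair — two paths of length 4: r = 2·(1/2)^4 = 1/8).
Summing one r·B term per recipient: 4·0.25·0.162 + 1·0.5·0.456 + 3·0.125·0.123 = 0.436125.

0.436125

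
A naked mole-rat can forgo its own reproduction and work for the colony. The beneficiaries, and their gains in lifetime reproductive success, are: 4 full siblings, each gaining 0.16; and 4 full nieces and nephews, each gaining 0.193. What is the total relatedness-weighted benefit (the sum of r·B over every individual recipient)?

r to a full sibling = 0.5 (full sibs share both parents — two paths of length 2: r = 2·(1/2)^2 = 1/2).
r to a full niece or nephew = 1/4 (full aunt/uncle↔niece/nephew: two paths of length 3 through the shared grandparent pair: r = 2·(1/2)^3 = 1/4).
Summing one r·B term per recipient: 4·0.5·0.16 + 4·0.25·0.193 = 0.513.

0.513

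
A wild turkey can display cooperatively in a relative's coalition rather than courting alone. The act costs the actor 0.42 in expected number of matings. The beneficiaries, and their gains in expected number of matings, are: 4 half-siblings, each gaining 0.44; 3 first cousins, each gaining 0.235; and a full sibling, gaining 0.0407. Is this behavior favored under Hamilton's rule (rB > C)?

Hamilton's rule: the trait is favored when the sum of r·B over every recipient exceeds the actor's cost C.
r to a half-sibling = 1/4 (half-sibs share one parent — one path of length 2: r = (1/2)^2 = 1/4).
r to a first cousin = 0.125 (first cousins share one grandparent pair — two paths of length 4: r = 2·(1/2)^4 = 1/8).
r to a full sibling = 1/2 (full sibs share both parents — two paths of length 2: r = 2·(1/2)^2 = 1/2).
Summing one r·B term per recipient: 4·0.25·0.44 + 3·0.125·0.235 + 1·0.5·0.0407 = 0.548475.
0.548475 > 0.42: the indirect benefit exceeds the cost.

Yes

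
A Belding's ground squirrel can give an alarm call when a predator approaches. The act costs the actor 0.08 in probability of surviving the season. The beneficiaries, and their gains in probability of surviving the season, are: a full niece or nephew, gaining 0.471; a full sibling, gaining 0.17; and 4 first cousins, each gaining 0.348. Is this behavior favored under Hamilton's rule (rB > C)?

Yes

Hamilton's rule: the trait is favored when the sum of r·B over every recipient exceeds the actor's cost C.
r to a full niece or nephew = 0.25 (full aunt/uncle↔niece/nephew: two paths of length 3 through the shared grandparent pair: r = 2·(1/2)^3 = 1/4).
r to a full sibling = 1/2 (full sibs share both parents — two paths of length 2: r = 2·(1/2)^2 = 1/2).
r to a first cousin = 0.125 (first cousins share one grandparent pair — two paths of length 4: r = 2·(1/2)^4 = 1/8).
Summing one r·B term per recipient: 1·0.25·0.471 + 1·0.5·0.17 + 4·0.125·0.348 = 0.37675.
0.37675 > 0.08: the indirect benefit exceeds the cost.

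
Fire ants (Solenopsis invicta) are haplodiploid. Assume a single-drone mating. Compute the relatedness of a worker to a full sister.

0.75

Haplodiploid full sisters inherit their father's entire haploid genome identically (contributing 1/2) and on average half of their mother's contribution (1/2 · 1/2 = 1/4); r = 1/2 + 1/4 = 3/4.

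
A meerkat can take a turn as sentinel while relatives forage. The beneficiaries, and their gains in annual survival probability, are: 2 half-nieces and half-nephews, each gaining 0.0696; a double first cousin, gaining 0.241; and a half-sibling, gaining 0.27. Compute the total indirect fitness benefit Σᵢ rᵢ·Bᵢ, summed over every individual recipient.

0.14515

r to a half-niece or half-nephew = 0.125 (half-aunt/uncle↔niece/nephew: one path of length 3: r = (1/2)^3 = 1/8).
r to a double first cousin = 1/4 (double first cousins share both grandparent pairs — four paths of length 4: r = 4·(1/2)^4 = 1/4).
r to a half-sibling = 1/4 (half-sibs share one parent — one path of length 2: r = (1/2)^2 = 1/4).
Summing one r·B term per recipient: 2·0.125·0.0696 + 1·0.25·0.241 + 1·0.25·0.27 = 0.14515.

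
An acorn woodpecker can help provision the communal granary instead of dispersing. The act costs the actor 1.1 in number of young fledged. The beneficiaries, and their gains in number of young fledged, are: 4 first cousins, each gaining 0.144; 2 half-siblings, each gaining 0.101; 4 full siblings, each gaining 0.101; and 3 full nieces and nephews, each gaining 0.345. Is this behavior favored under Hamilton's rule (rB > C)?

No

Hamilton's rule: the trait is favored when the sum of r·B over every recipient exceeds the actor's cost C.
r to a first cousin = 0.125 (first cousins share one grandparent pair — two paths of length 4: r = 2·(1/2)^4 = 1/8).
r to a half-sibling = 1/4 (half-sibs share one parent — one path of length 2: r = (1/2)^2 = 1/4).
r to a full sibling = 0.5 (full sibs share both parents — two paths of length 2: r = 2·(1/2)^2 = 1/2).
r to a full niece or nephew = 1/4 (full aunt/uncle↔niece/nephew: two paths of length 3 through the shared grandparent pair: r = 2·(1/2)^3 = 1/4).
Summing one r·B term per recipient: 4·0.125·0.144 + 2·0.25·0.101 + 4·0.5·0.101 + 3·0.25·0.345 = 0.58325.
0.58325 < 1.1: the indirect benefit is less than the cost.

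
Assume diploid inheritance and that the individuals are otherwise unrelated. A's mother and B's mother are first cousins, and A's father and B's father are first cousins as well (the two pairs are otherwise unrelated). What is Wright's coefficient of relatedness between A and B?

0.0625

Relatedness sums over independent paths through distinct common ancestors.
A and B are related in two ways: second cousins through their mothers (r = 1/32) and second cousins through their fathers (r = 1/32).
r = 1/32 + 1/32 = 0.0625.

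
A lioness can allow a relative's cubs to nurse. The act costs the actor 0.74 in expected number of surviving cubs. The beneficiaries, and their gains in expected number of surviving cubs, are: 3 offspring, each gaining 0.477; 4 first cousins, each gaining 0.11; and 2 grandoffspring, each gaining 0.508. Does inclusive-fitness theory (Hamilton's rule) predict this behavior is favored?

Hamilton's rule: the trait is favored when the sum of r·B over every recipient exceeds the actor's cost C.
r to an offspring = 1/2 (one parent–offspring link: r = (1/2)^1 = 1/2).
r to a first cousin = 0.125 (first cousins share one grandparent pair — two paths of length 4: r = 2·(1/2)^4 = 1/8).
r to a grandoffspring = 0.25 (two parent–offspring links: r = (1/2)^2 = 1/4).
Summing one r·B term per recipient: 3·0.5·0.477 + 4·0.125·0.11 + 2·0.25·0.508 = 1.0245.
1.0245 > 0.74: the indirect benefit exceeds the cost.

Yes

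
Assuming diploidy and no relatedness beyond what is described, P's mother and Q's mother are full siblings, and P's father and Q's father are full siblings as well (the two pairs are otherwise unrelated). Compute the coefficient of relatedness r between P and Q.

0.25

With two independent routes of shared ancestry, r is the sum of the two contributions.
P and Q are related in two ways: first cousins through their mothers (r = 1/8) and first cousins through their fathers (r = 1/8) — i.e. double first cousins.
r = 1/8 + 1/8 = 1/4 = 0.25.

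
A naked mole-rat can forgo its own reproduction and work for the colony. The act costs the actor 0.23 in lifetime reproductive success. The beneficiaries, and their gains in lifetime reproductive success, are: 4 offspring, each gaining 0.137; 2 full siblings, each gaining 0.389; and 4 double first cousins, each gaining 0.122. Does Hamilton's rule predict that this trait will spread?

Hamilton's rule: the trait is favored when the sum of r·B over every recipient exceeds the actor's cost C.
r to an offspring = 0.5 (one parent–offspring link: r = (1/2)^1 = 1/2).
r to a full sibling = 1/2 (full sibs share both parents — two paths of length 2: r = 2·(1/2)^2 = 1/2).
r to a double first cousin = 1/4 (double first cousins share both grandparent pairs — four paths of length 4: r = 4·(1/2)^4 = 1/4).
Summing one r·B term per recipient: 4·0.5·0.137 + 2·0.5·0.389 + 4·0.25·0.122 = 0.785.
0.785 > 0.23: the indirect benefit exceeds the cost.

Yes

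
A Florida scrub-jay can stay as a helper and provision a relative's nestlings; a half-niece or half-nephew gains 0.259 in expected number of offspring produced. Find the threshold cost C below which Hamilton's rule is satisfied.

0.032375

r to a half-niece or half-nephew = 1/8 (half-aunt/uncle↔niece/nephew: one path of length 3: r = (1/2)^3 = 1/8).
Hamilton's rule: n·r·B > C, so the trait is favored while C < n·r·B = 1·0.125·0.259 = 0.032375.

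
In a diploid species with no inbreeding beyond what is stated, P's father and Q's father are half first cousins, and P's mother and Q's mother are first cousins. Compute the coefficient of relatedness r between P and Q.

0.046875

With two independent routes of shared ancestry, r is the sum of the two contributions.
P and Q are related in two ways: half second cousins through their fathers (r = 1/64) and second cousins through their mothers (r = 1/32).
r = 1/64 + 1/32 = 3/64 = 0.046875.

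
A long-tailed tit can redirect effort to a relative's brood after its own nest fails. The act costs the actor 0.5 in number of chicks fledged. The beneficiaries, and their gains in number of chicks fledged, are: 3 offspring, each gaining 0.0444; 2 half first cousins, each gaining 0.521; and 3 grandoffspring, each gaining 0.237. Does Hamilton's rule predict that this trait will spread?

No

Hamilton's rule: the trait is favored when the sum of r·B over every recipient exceeds the actor's cost C.
r to an offspring = 0.5 (one parent–offspring link: r = (1/2)^1 = 1/2).
r to a half first cousin = 0.0625 (half first cousins share one grandparent — one path of length 4: r = (1/2)^4 = 1/16).
r to a grandoffspring = 0.25 (two parent–offspring links: r = (1/2)^2 = 1/4).
Summing one r·B term per recipient: 3·0.5·0.0444 + 2·0.0625·0.521 + 3·0.25·0.237 = 0.309475.
0.309475 < 0.5: the indirect benefit is less than the cost.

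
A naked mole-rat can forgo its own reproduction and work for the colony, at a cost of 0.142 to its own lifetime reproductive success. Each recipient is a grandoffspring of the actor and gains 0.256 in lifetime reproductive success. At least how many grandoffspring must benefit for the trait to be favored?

r to a grandoffspring = 0.25 (two parent–offspring links: r = (1/2)^2 = 1/4).
Hamilton's rule: n·r·B > C  ⇒  n > C/(r·B) = 0.142/(0.25·0.256) = 2.219.
The smallest integer exceeding 2.219 is 3.

3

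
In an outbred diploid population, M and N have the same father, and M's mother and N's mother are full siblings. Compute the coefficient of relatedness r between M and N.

0.375

With two independent routes of shared ancestry, r is the sum of the two contributions.
M and N are related in two ways: half-sibs through their shared father (r = 1/4) and first cousins through their mothers (r = 1/8).
r = 1/4 + 1/8 = 3/8 = 0.375.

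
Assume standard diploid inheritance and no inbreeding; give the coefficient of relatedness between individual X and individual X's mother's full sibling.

Each parent–offspring link contributes a factor of 1/2, and independent paths through distinct common ancestors add.
Full aunt/uncle↔niece/nephew: two paths of length 3 through the shared grandparent pair: r = 2·(1/2)^3 = 1/4.

0.25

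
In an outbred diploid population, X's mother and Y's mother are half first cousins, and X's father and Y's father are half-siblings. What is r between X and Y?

0.078125

With two independent routes of shared ancestry, r is the sum of the two contributions.
X and Y are related in two ways: half second cousins through their mothers (r = 1/64) and half first cousins through their fathers (r = 1/16).
r = 1/64 + 1/16 = 0.078125.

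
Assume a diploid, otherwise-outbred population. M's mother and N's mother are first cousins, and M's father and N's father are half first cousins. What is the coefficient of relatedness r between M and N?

Independent pedigree routes through distinct common ancestors add.
M and N are related in two ways: second cousins through their mothers (r = 1/32) and half second cousins through their fathers (r = 1/64).
r = 1/32 + 1/64 = 0.046875.

0.046875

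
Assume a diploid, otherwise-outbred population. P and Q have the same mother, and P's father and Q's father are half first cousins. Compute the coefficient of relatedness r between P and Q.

0.265625

With two independent routes of shared ancestry, r is the sum of the two contributions.
P and Q are related in two ways: half-sibs through their shared mother (r = 1/4) and half second cousins through their fathers (r = 1/64).
r = 1/4 + 1/64 = 0.265625.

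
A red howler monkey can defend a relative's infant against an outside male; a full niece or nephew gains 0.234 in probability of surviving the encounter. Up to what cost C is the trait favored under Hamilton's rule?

r to a full niece or nephew = 1/4 (full aunt/uncle↔niece/nephew: two paths of length 3 through the shared grandparent pair: r = 2·(1/2)^3 = 1/4).
Hamilton's rule: n·r·B > C, so the trait is favored while C < n·r·B = 1·0.25·0.234 = 0.0585.

0.0585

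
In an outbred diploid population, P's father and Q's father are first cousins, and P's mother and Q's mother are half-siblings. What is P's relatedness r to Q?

Wright's path rule: contributions from independent ancestry routes add.
P and Q are related in two ways: second cousins through their fathers (r = 1/32) and half first cousins through their mothers (r = 1/16).
r = 1/32 + 1/16 = 0.09375.

0.09375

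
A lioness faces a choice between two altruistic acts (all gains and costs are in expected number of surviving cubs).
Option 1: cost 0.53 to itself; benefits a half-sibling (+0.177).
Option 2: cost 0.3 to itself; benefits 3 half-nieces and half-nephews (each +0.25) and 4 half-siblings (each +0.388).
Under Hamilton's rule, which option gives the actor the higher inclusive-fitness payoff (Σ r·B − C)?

Option 1: r to a half-sibling = 0.25.
Option 1: Σ r·B − C = (1·0.25·0.177) − 0.53 = -0.48575.
Option 2: r to a half-niece or half-nephew = 0.125.
Option 2: r to a half-sibling = 0.25.
Option 2: Σ r·B − C = (3·0.125·0.25 + 4·0.25·0.388) − 0.3 = 0.18175.
Option 2 has the higher net inclusive-fitness payoff.

Option 2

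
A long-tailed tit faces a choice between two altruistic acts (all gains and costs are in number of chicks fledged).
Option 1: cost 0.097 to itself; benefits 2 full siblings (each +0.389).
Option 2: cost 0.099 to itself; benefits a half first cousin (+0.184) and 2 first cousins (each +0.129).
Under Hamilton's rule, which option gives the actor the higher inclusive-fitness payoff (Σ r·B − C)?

Option 1: r to a full sibling = 0.5.
Option 1: Σ r·B − C = (2·0.5·0.389) − 0.097 = 0.292.
Option 2: r to a half first cousin = 0.0625.
Option 2: r to a first cousin = 0.125.
Option 2: Σ r·B − C = (1·0.0625·0.184 + 2·0.125·0.129) − 0.099 = -0.05525.
Option 1 has the higher net inclusive-fitness payoff.

Option 1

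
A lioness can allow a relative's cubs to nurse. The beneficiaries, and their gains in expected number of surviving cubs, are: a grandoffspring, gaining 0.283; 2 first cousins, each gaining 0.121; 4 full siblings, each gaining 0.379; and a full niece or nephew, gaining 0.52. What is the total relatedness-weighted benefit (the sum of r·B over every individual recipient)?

0.989

r to a grandoffspring = 0.25 (two parent–offspring links: r = (1/2)^2 = 1/4).
r to a first cousin = 0.125 (first cousins share one grandparent pair — two paths of length 4: r = 2·(1/2)^4 = 1/8).
r to a full sibling = 1/2 (full sibs share both parents — two paths of length 2: r = 2·(1/2)^2 = 1/2).
r to a full niece or nephew = 1/4 (full aunt/uncle↔niece/nephew: two paths of length 3 through the shared grandparent pair: r = 2·(1/2)^3 = 1/4).
Summing one r·B term per recipient: 1·0.25·0.283 + 2·0.125·0.121 + 4·0.5·0.379 + 1·0.25·0.52 = 0.989.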